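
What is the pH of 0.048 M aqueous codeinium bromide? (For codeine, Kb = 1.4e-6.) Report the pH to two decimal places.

pH = 4.73

C18H22NO3+ is the conjugate acid of the weak base C18H21NO3.
Ka = Kw/Kb = 1.0×10^-14 / 1.4 × 10^-6 = 7.14 × 10^-9
From the ICE table, Ka = x²/(0.048 − x) = 7.14 × 10^-9.
Since Ka ≪ C₀, x ≈ √(Ka·C₀) = 1.85 × 10^-5 M.
Check: 0.039% ionized — well under 5%, approximation valid.
pH = −log(1.85 × 10^-5) = 4.73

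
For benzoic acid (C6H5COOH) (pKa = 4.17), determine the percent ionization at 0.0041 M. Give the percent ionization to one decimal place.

C6H5COOH ⇌ C6H5COO- + H+; let x = [H+] at equilibrium.
Ka = 10^(−4.17) = 6.76 × 10^-5
Solve x² + 6.76e-05x − 2.77e-07 = 0 → x = 4.94 × 10^-4 M
Fraction ionized = 4.94 × 10^-4 / 0.0041 = 0.1205 → 12.0%

12.0%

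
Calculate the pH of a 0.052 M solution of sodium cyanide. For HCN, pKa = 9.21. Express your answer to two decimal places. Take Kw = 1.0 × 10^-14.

CN- is the conjugate base of the weak acid HCN.
Ka = 10^(−9.21) = 6.17 × 10^-10
Kb = Kw/Ka = 1.0×10^-14 / 6.17 × 10^-10 = 1.62 × 10^-5
Kb = [OH-]²/(0.052 − [OH-]) = 1.62 × 10^-5
Since Kb ≪ C₀, [OH-] ≈ √(Kb·C₀) = 9.18 × 10^-4 M.
Check: 1.8% ionized — well under 5%, approximation valid.
pOH = 3.04, so pH = 14.00 − pOH = 10.96

pH = 10.96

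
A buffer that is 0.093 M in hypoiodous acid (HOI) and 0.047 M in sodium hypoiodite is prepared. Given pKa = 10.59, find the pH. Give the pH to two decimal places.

pH = 10.29

pH = pKa + log([A⁻]/[HA]) = 10.59 + log(0.047/0.093)
pH = 10.59 + (-0.296) = 10.29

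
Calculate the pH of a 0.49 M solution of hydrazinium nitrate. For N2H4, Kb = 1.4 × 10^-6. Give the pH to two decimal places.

N2H5+ is the conjugate acid of the weak base N2H4.
Ka = Kw/Kb = 1.0×10^-14 / 1.4 × 10^-6 = 7.14 × 10^-9
From the ICE table, Ka = x²/(0.49 − x) = 7.14 × 10^-9.
Neglecting x in the denominator: x = √(7.14 × 10^-9 × 0.49) = 5.91 × 10^-5 M
Check: 0.012% ionized — well under 5%, approximation valid.
pH = −log[H+] = −log(5.91 × 10^-5) = 4.23

pH = 4.23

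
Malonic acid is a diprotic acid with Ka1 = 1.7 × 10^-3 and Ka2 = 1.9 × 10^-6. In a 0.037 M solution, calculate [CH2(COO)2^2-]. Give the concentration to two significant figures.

1.9 × 10^-6 M

First ionization gives [H+] ≈ [CH2(COOH)COO-] = 7.13 × 10^-3 M.
Second step: Ka2 = [H+][CH2(COO)2^2-]/[CH2(COOH)COO-] ≈ [CH2(COO)2^2-] (since [H+] ≈ [CH2(COOH)COO-]).
So [CH2(COO)2^2-] ≈ Ka2.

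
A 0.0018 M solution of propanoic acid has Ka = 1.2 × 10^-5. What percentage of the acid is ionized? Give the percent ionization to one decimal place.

CH3CH2COOH ⇌ CH3CH2COO- + H+; let x = [H+] at equilibrium.
Solve x² + 1.2e-05x − 2.16e-08 = 0 → x = 1.41 × 10^-4 M
Fraction ionized = 1.41 × 10^-4 / 0.0018 = 0.0783 → 7.8%

7.8%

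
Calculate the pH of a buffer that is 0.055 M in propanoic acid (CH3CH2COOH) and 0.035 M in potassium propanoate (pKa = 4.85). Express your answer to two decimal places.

Using pH = pKa + log([base]/[acid]) with [base]/[acid] = 0.035/0.055:
pH = 4.85 + (-0.196) = 4.65

pH = 4.65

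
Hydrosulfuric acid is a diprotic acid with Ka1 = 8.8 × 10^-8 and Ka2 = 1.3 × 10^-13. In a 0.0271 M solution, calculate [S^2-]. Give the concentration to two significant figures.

First ionization gives [H+] ≈ [HS-] = 4.88 × 10^-5 M.
Second step: Ka2 = [H+][S^2-]/[HS-] ≈ [S^2-] (since [H+] ≈ [HS-]).
So [S^2-] ≈ Ka2.

1.3 × 10^-13 M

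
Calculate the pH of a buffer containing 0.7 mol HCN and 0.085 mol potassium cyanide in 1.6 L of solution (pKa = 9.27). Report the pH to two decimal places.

Henderson–Hasselbalch: pH = pKa + log([CN-]/[HCN]) = 9.27 + log(0.085/0.7)
pH = 9.27 + (-0.916) = 8.35

pH = 8.35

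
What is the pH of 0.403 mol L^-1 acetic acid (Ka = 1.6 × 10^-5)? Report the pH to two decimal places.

CH3COOH ⇌ CH3COO- + H+
Ka = x²/(0.403 − x) = 1.6 × 10^-5
Neglecting x in the denominator: x = √(1.6 × 10^-5 × 0.403) = 2.54 × 10^-3 M
pH = −log[H+] = −log(2.54 × 10^-3) = 2.60

pH = 2.60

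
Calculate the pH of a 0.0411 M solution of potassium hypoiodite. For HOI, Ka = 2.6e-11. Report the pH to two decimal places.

pH = 11.58

OI- is the conjugate base of the weak acid HOI.
Kb = Kw/Ka = 1.0×10^-14 / 2.6 × 10^-11 = 3.85 × 10^-4
Kb = [OH-]²/(0.0411 − [OH-]) = 3.85 × 10^-4
[OH-] is not negligible relative to C₀; solve [OH-]² + 0.000385·[OH-] − 1.58e-05 = 0.
[OH-] = [−0.000385 + √(0.000385² + 6.33e-05)]/2 = 3.79 × 10^-3 M
pOH = −log(3.79 × 10^-3) = 2.42; pH = 14.00 − 2.42 = 11.58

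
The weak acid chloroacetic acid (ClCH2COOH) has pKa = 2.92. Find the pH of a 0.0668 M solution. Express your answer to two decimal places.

ClCH2COOH ⇌ ClCH2COO- + H+
Ka = 10^(−2.92) = 1.20 × 10^-3
Ka = x²/(0.0668 − x) = 1.20 × 10^-3
Here C₀/Ka ≈ 55.7, so the small-x approximation fails. Use the quadratic:
x = (−Ka + √(Ka² + 4·Ka·C₀))/2 = 8.37 × 10^-3 M
pH = −log(8.37 × 10^-3) = 2.08

pH = 2.08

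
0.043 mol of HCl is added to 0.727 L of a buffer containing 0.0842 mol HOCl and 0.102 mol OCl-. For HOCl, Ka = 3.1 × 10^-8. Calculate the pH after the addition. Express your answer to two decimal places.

pH = 7.18

Added H+ converts OCl- to HOCl: HOCl → 0.127 mol, OCl- → 0.059 mol.
pKa = −log(3.1 × 10^-8) = 7.509
pH = pKa + log([A⁻]/[HA]) = 7.509 + log(0.059/0.127) = 7.509 -0.333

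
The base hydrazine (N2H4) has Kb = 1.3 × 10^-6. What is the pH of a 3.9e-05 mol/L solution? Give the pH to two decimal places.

pH = 8.81

N2H4 + H2O ⇌ N2H5+ + OH-
From the ICE table, Kb = x²/(3.9e-05 − x) = 1.3 × 10^-6.
The 5% rule fails; solving x² + Kb·x − Kb·C₀ = 0 exactly:
x = [−1.3e-06 + √(1.3e-06² + 2.03e-10)]/2 = 6.50 × 10^-6 M
pOH = 5.19, so pH = 14.00 − pOH = 8.81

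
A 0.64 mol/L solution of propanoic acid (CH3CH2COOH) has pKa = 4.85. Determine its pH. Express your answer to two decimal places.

CH3CH2COOH ⇌ CH3CH2COO- + H+
Ka = 10^(−4.85) = 1.41 × 10^-5
From the ICE table, Ka = [H+]²/(0.64 − [H+]) = 1.41 × 10^-5.
Since Ka ≪ C₀, [H+] ≈ √(Ka·C₀) = 3.00 × 10^-3 M.
pH = −log[H+] = −log(3.00 × 10^-3) = 2.52

pH = 2.52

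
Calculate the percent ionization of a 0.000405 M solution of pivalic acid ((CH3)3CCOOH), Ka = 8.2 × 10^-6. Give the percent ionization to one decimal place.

13.3%

(CH3)3CCOOH ⇌ (CH3)3CCOO- + H+; let x = [H+] at equilibrium.
Ka = x²/(C₀ − x); solving the quadratic gives x = 5.37 × 10^-5 M.
% ionization = x/C₀ × 100% = 5.37 × 10^-5/0.000405 × 100% = 13.3%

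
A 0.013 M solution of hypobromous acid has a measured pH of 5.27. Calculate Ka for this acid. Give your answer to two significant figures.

[H+] = 10^(-5.27) = 5.37 × 10^-6 M
At equilibrium [HA] = 0.013 − 5.37 × 10^-6 = 1.30 × 10^-2 M
Ka = [H+][A-]/[HA] = (5.37 × 10^-6)² / 1.30 × 10^-2 = 2.2 × 10^-9

Ka = 2.2 × 10^-9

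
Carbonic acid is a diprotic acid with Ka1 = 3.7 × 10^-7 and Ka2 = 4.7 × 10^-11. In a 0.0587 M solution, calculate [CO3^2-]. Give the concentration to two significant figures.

4.7 × 10^-11 M

First ionization gives [H+] ≈ [HCO3-] = 1.47 × 10^-4 M.
Second step: Ka2 = [H+][CO3^2-]/[HCO3-] ≈ [CO3^2-] (since [H+] ≈ [HCO3-]).
So [CO3^2-] ≈ Ka2.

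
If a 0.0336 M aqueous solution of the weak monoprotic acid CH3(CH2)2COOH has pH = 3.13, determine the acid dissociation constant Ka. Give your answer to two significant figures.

Ka = 1.7 × 10^-5

[H+] = 10^(-3.13) = 7.41 × 10^-4 M
At equilibrium [HA] = 0.0336 − 7.41 × 10^-4 = 3.29 × 10^-2 M
Ka = [H+][A-]/[HA] = (7.41 × 10^-4)² / 3.29 × 10^-2 = 1.7 × 10^-5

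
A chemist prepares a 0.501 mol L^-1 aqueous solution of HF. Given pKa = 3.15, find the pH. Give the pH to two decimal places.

HF ⇌ F- + H+
Ka = 10^(−3.15) = 7.08 × 10^-4
Let x = [H+] at equilibrium. Ka = x²/(0.501 − x).
Neglecting x in the denominator: x = √(7.08 × 10^-4 × 0.501) = 1.88 × 10^-2 M
(x/C₀ = 3.8% < 5%, so the approximation holds.)
pH = −log(1.88 × 10^-2) = 1.73

pH = 1.73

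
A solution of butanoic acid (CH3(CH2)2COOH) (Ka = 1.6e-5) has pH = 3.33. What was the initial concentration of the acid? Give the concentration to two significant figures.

C₀ = 1.4 × 10^-2 M

[H+] = 10^(-3.33) = 4.68 × 10^-4 M = x
Ka = x²/(C₀ − x) ⇒ C₀ = x + x²/Ka
C₀ = 4.68 × 10^-4 + (4.68 × 10^-4)²/(1.6 × 10^-5) = 1.42 × 10^-2 M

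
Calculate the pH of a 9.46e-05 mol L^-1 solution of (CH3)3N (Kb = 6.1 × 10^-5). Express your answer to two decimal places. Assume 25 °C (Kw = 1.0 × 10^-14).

(CH3)3N + H2O ⇌ (CH3)3NH+ + OH-
Let x = [OH-] at equilibrium. Kb = x²/(9.46e-05 − x).
The 5% rule fails; solving x² + Kb·x − Kb·C₀ = 0 exactly:
x = (−Kb + √(Kb² + 4·Kb·C₀))/2 = 5.14 × 10^-5 M
pOH = −log(5.14 × 10^-5) = 4.29; pH = 14.00 − 4.29 = 9.71

pH = 9.71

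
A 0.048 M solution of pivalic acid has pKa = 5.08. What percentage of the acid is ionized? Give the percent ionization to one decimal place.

1.3%

(CH3)3CCOOH ⇌ (CH3)3CCOO- + H+; let x = [H+] at equilibrium.
Ka = 10^(−5.08) = 8.32 × 10^-6
x ≈ √(Ka·C₀) = √(8.32 × 10^-6 × 0.048) = 6.32 × 10^-4 M
Fraction ionized = 6.32 × 10^-4 / 0.048 = 0.0132 → 1.3%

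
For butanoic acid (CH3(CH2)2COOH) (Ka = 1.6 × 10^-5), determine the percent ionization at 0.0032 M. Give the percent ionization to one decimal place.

6.8%

CH3(CH2)2COOH ⇌ CH3(CH2)2COO- + H+; let x = [H+] at equilibrium.
Solve x² + 1.6e-05x − 5.12e-08 = 0 → x = 2.18 × 10^-4 M
Fraction ionized = 2.18 × 10^-4 / 0.0032 = 0.0681 → 6.8%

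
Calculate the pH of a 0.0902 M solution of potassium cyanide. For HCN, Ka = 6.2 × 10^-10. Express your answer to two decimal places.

pH = 11.08

CN- is the conjugate base of the weak acid HCN.
Kb = Kw/Ka = 1.0×10^-14 / 6.2 × 10^-10 = 1.61 × 10^-5
From the ICE table, Kb = x²/(0.0902 − x) = 1.61 × 10^-5.
Since Kb ≪ C₀, x ≈ √(Kb·C₀) = 1.21 × 10^-3 M.
(x/C₀ = 1.3% < 5%, so the approximation holds.)
pOH = −log(1.21 × 10^-3) = 2.92; pH = 14.00 − 2.92 = 11.08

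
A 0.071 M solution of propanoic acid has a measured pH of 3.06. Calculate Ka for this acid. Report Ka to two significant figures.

Ka = 1.1 × 10^-5

[H+] = 10^(-3.06) = 8.71 × 10^-4 M
At equilibrium [HA] = 0.071 − 8.71 × 10^-4 = 7.01 × 10^-2 M
Ka = [H+][A-]/[HA] = (8.71 × 10^-4)² / 7.01 × 10^-2 = 1.1 × 10^-5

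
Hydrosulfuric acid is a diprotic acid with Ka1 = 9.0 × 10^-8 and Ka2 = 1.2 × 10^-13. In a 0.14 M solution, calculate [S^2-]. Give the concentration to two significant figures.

First ionization gives [H+] ≈ [HS-] = 1.12 × 10^-4 M.
Second step: Ka2 = [H+][S^2-]/[HS-] ≈ [S^2-] (since [H+] ≈ [HS-]).
So [S^2-] ≈ Ka2.

1.2 × 10^-13 M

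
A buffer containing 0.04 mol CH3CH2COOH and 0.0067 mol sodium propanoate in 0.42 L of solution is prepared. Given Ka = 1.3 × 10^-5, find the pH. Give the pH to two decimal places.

pKa = −log(1.3 × 10^-5) = 4.886
pH = pKa + log([A⁻]/[HA]) = 4.886 + log(0.0067/0.04)
pH = 4.886 + (-0.776) = 4.11

pH = 4.11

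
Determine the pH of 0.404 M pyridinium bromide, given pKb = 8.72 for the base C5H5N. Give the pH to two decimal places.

C5H5NH+ is the conjugate acid of the weak base C5H5N.
Kb = 10^(−8.72) = 1.91 × 10^-9
Ka = Kw/Kb = 1.0×10^-14 / 1.91 × 10^-9 = 5.24 × 10^-6
Let x = [H+] at equilibrium. Ka = x²/(0.404 − x).
Since Ka ≪ C₀, x ≈ √(Ka·C₀) = 1.45 × 10^-3 M.
(x/C₀ = 0.36% < 5%, so the approximation holds.)
pH = −log(1.45 × 10^-3) = 2.84

pH = 2.84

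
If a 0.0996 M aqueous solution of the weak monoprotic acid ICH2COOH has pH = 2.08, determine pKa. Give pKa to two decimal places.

[H+] = 10^(-2.08) = 8.32 × 10^-3 M
At equilibrium [HA] = 0.0996 − 8.32 × 10^-3 = 9.13 × 10^-2 M
Ka = [H+][A-]/[HA] = (8.32 × 10^-3)² / 9.13 × 10^-2 = 7.58 × 10^-4
pKa = -log(7.58 × 10^-4) = 3.12

pKa = 3.12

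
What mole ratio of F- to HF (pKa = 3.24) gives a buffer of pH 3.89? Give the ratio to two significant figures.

ratio = 4.5

pH = pKa + log(r) ⇒ log(r) = 3.89 − 3.24 = +0.65
r = [F-]/[HF] = 10^(+0.65) = 4.47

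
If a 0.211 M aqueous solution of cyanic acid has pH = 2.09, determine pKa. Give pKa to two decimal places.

[H+] = 10^(-2.09) = 8.13 × 10^-3 M
At equilibrium [HA] = 0.211 − 8.13 × 10^-3 = 2.03 × 10^-1 M
Ka = [H+][A-]/[HA] = (8.13 × 10^-3)² / 2.03 × 10^-1 = 3.26 × 10^-4
pKa = -log(3.26 × 10^-4) = 3.49

pKa = 3.49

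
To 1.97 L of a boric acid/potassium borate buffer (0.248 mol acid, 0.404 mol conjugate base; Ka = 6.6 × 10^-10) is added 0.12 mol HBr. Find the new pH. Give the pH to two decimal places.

After neutralization: n(B(OH)3) = 0.368 mol, n(B(OH)4-) = 0.284 mol.
pKa = −log(6.6 × 10^-10) = 9.180
pH = pKa + log(n_B(OH)4-/n_B(OH)3) = 9.180 + log(0.284/0.368) = 9.180 + (-0.113)

pH = 9.07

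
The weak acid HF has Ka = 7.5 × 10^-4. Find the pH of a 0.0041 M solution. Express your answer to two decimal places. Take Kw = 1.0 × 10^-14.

pH = 2.85

HF ⇌ F- + H+
Ka = [H+]²/(0.0041 − [H+]) = 7.5 × 10^-4
The 5% rule fails; solving [H+]² + Ka·[H+] − Ka·C₀ = 0 exactly:
[H+] = [−0.00075 + √(0.00075² + 1.23e-05)]/2 = 1.42 × 10^-3 M
pH = −log[H+] = −log(1.42 × 10^-3) = 2.85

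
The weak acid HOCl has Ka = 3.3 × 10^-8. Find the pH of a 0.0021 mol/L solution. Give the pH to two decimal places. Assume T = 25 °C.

HOCl ⇌ OCl- + H+
Ka = [H+]²/(0.0021 − [H+]) = 3.3 × 10^-8
Since Ka ≪ C₀, [H+] ≈ √(Ka·C₀) = 8.32 × 10^-6 M.
Check: 0.4% ionized — well under 5%, approximation valid.
pH = −log(8.32 × 10^-6) = 5.08

pH = 5.08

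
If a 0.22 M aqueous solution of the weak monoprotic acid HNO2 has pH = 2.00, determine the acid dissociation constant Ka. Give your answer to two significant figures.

Ka = 4.8 × 10^-4

[H+] = 10^(-2.00) = 1.00 × 10^-2 M
At equilibrium [HA] = 0.22 − 1.00 × 10^-2 = 2.10 × 10^-1 M
Ka = [H+][A-]/[HA] = (1.00 × 10^-2)² / 2.10 × 10^-1 = 4.8 × 10^-4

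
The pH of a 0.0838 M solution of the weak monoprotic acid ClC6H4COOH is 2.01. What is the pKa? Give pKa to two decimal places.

pKa = 2.89

[H+] = 10^(-2.01) = 9.77 × 10^-3 M
At equilibrium [HA] = 0.0838 − 9.77 × 10^-3 = 7.40 × 10^-2 M
Ka = [H+][A-]/[HA] = (9.77 × 10^-3)² / 7.40 × 10^-2 = 1.29 × 10^-3
pKa = -log(1.29 × 10^-3) = 2.89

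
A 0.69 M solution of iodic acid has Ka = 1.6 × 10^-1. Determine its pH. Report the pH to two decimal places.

HIO3 ⇌ IO3- + H+
Ka = x²/(0.69 − x) = 1.6 × 10^-1
x is not negligible relative to C₀; solve x² + 0.16·x − 0.11 = 0.
x = (−Ka + √(Ka² + 4·Ka·C₀))/2 = 2.62 × 10^-1 M
pH = −log(2.62 × 10^-1) = 0.58

pH = 0.58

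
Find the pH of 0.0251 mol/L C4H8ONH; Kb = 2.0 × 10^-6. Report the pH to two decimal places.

C4H8ONH + H2O ⇌ C4H8ONH2+ + OH-
From the ICE table, Kb = [OH-]²/(0.0251 − [OH-]) = 2.0 × 10^-6.
Assume [OH-] ≪ 0.0251: [OH-] ≈ √(2.0 × 10^-6 × 0.0251) = 2.24 × 10^-4 M
([OH-]/C₀ = 0.89% < 5%, so the approximation holds.)
pOH = 3.65, so pH = 14.00 − pOH = 10.35

pH = 10.35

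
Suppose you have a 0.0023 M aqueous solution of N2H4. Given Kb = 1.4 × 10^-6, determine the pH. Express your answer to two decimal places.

N2H4 + H2O ⇌ N2H5+ + OH-
Kb = [OH-]²/(0.0023 − [OH-]) = 1.4 × 10^-6
Neglecting [OH-] in the denominator: [OH-] = √(1.4 × 10^-6 × 0.0023) = 5.67 × 10^-5 M
pOH = −log(5.67 × 10^-5) = 4.25; pH = 14.00 − 4.25 = 9.75

pH = 9.75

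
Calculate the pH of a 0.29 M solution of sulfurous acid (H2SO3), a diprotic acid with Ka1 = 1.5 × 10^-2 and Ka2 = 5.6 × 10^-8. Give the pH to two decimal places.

Ka1 ≫ Ka2, so treat the first dissociation as the only significant source of H+.
Ka1 = x²/(0.29 − x) = 1.5 × 10^-2
Solving the quadratic: x = (−Ka1 + √(Ka1² + 4·Ka1·C₀))/2 = 5.89 × 10^-2 M
pH = −log(5.89 × 10^-2) = 1.23

pH = 1.23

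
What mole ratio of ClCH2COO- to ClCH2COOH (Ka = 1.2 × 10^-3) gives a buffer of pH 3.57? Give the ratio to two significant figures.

pKa = -log(1.2 × 10^-3) = 2.921
pH = pKa + log(r) ⇒ log(r) = 3.57 − 2.921 = +0.649
r = [ClCH2COO-]/[ClCH2COOH] = 10^(+0.649) = 4.46

ratio = 4.5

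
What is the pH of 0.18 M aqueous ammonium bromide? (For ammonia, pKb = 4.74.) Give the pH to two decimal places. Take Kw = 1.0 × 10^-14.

NH4+ is the conjugate acid of the weak base NH3.
Kb = 10^(−4.74) = 1.82 × 10^-5
Ka = Kw/Kb = 1.0×10^-14 / 1.82 × 10^-5 = 5.49 × 10^-10
From the ICE table, Ka = [H+]²/(0.18 − [H+]) = 5.49 × 10^-10.
Assume [H+] ≪ 0.18: [H+] ≈ √(5.49 × 10^-10 × 0.18) = 9.94 × 10^-6 M
pH = −log(9.94 × 10^-6) = 5.00

pH = 5.00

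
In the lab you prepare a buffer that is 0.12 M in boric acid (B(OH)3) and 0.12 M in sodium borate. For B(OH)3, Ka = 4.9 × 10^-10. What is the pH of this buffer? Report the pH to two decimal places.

pH = 9.31

pKa = −log(4.9 × 10^-10) = 9.310
Using pH = pKa + log([base]/[acid]) with [base]/[acid] = 0.12/0.12:
pH = 9.310 + (+0.000) = 9.31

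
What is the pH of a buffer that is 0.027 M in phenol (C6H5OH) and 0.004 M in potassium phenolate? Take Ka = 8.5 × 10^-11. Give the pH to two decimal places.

pH = 9.24

pKa = −log(8.5 × 10^-11) = 10.071
Henderson–Hasselbalch: pH = pKa + log([C6H5O-]/[C6H5OH]) = 10.071 + log(0.004/0.027)
pH = 10.071 + (-0.829) = 9.24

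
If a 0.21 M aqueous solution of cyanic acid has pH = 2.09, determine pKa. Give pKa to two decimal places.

pKa = 3.49

[H+] = 10^(-2.09) = 8.13 × 10^-3 M
At equilibrium [HA] = 0.21 − 8.13 × 10^-3 = 2.02 × 10^-1 M
Ka = [H+][A-]/[HA] = (8.13 × 10^-3)² / 2.02 × 10^-1 = 3.27 × 10^-4
pKa = -log(3.27 × 10^-4) = 3.49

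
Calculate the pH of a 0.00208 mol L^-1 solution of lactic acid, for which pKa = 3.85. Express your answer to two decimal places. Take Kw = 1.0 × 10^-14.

CH3CH(OH)COOH ⇌ CH3CH(OH)COO- + H+
Ka = 10^(−3.85) = 1.41 × 10^-4
Ka = [H+]²/(0.00208 − [H+]) = 1.41 × 10^-4
Here C₀/Ka ≈ 14.8, so the small-[H+] approximation fails. Use the quadratic:
[H+] = (−Ka + √(Ka² + 4·Ka·C₀))/2 = 4.76 × 10^-4 M
pH = −log(4.76 × 10^-4) = 3.32

pH = 3.32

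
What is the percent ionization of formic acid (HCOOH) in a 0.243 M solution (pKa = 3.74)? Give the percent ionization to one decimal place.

2.7%

HCOOH ⇌ HCOO- + H+; let x = [H+] at equilibrium.
Ka = 10^(−3.74) = 1.82 × 10^-4
x ≈ √(Ka·C₀) = √(1.82 × 10^-4 × 0.243) = 6.65 × 10^-3 M
Fraction ionized = 6.65 × 10^-3 / 0.243 = 0.0274 → 2.7%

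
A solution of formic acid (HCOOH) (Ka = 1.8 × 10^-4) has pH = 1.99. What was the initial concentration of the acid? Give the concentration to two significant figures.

[H+] = 10^(-1.99) = 1.02 × 10^-2 M = x
Ka = x²/(C₀ − x) ⇒ C₀ = x + x²/Ka
C₀ = 1.02 × 10^-2 + (1.02 × 10^-2)²/(1.8 × 10^-4) = 5.88 × 10^-1 M

C₀ = 5.9 × 10^-1 M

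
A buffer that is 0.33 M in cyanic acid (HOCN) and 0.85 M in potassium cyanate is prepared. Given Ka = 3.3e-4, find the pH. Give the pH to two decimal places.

pH = 3.89

pKa = −log(3.3 × 10^-4) = 3.481
Henderson–Hasselbalch: pH = pKa + log([OCN-]/[HOCN]) = 3.481 + log(0.85/0.33)
pH = 3.481 + (+0.411) = 3.89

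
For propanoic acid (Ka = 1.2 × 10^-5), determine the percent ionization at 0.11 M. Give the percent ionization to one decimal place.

1.0%

CH3CH2COOH ⇌ CH3CH2COO- + H+; let x = [H+] at equilibrium.
x ≈ √(Ka·C₀) = √(1.2 × 10^-5 × 0.11) = 1.15 × 10^-3 M
% ionization = x/C₀ × 100% = 1.15 × 10^-3/0.11 × 100% = 1.0%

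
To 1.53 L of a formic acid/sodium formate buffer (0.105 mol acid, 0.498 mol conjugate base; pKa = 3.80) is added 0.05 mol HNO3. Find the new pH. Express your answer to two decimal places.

pH = 4.26

Added H+ converts HCOO- to HCOOH: HCOOH → 0.155 mol, HCOO- → 0.448 mol.
Henderson–Hasselbalch with mole ratio 0.448/0.155: pH = 3.80 + (+0.461)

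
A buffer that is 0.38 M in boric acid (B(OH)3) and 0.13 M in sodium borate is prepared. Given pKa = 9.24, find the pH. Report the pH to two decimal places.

Using pH = pKa + log([base]/[acid]) with [base]/[acid] = 0.13/0.38:
pH = 9.24 + (-0.466) = 8.77

pH = 8.77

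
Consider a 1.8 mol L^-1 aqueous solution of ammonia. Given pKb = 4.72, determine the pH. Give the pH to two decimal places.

pH = 11.77

NH3 + H2O ⇌ NH4+ + OH-
Kb = 10^(−4.72) = 1.91 × 10^-5
Kb = x²/(1.8 − x) = 1.91 × 10^-5
Assume x ≪ 1.8: x ≈ √(1.91 × 10^-5 × 1.8) = 5.86 × 10^-3 M
pOH = −log(5.86 × 10^-3) = 2.23; pH = 14.00 − 2.23 = 11.77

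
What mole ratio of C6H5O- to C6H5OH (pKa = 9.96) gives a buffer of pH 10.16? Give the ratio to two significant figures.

ratio = 1.6

pH = pKa + log(r) ⇒ log(r) = 10.16 − 9.96 = +0.20
r = [C6H5O-]/[C6H5OH] = 10^(+0.20) = 1.58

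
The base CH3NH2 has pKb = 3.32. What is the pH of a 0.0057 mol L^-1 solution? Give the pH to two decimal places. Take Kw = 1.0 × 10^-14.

CH3NH2 + H2O ⇌ CH3NH3+ + OH-
Kb = 10^(−3.32) = 4.79 × 10^-4
From the ICE table, Kb = x²/(0.0057 − x) = 4.79 × 10^-4.
x is not negligible relative to C₀; solve x² + 0.000479·x − 2.73e-06 = 0.
x = (−Kb + √(Kb² + 4·Kb·C₀))/2 = 1.43 × 10^-3 M
pOH = 2.84, so pH = 14.00 − pOH = 11.16

pH = 11.16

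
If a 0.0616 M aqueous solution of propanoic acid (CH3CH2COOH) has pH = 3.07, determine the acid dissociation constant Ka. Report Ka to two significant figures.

[H+] = 10^(-3.07) = 8.51 × 10^-4 M
At equilibrium [HA] = 0.0616 − 8.51 × 10^-4 = 6.07 × 10^-2 M
Ka = [H+][A-]/[HA] = (8.51 × 10^-4)² / 6.07 × 10^-2 = 1.2 × 10^-5

Ka = 1.2 × 10^-5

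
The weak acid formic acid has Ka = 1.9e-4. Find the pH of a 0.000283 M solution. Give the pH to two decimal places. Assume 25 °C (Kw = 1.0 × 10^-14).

HCOOH ⇌ HCOO- + H+
From the ICE table, Ka = [H+]²/(0.000283 − [H+]) = 1.9 × 10^-4.
Here C₀/Ka ≈ 1.49, so the small-[H+] approximation fails. Use the quadratic:
[H+] = (−Ka + √(Ka² + 4·Ka·C₀))/2 = 1.56 × 10^-4 M
pH = −log[H+] = −log(1.56 × 10^-4) = 3.81

pH = 3.81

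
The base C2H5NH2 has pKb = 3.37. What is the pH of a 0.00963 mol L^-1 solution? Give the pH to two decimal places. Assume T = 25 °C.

pH = 11.26

C2H5NH2 + H2O ⇌ C2H5NH3+ + OH-
Kb = 10^(−3.37) = 4.27 × 10^-4
From the ICE table, Kb = x²/(0.00963 − x) = 4.27 × 10^-4.
The 5% rule fails; solving x² + Kb·x − Kb·C₀ = 0 exactly:
x = [−0.000427 + √(0.000427² + 1.64e-05)]/2 = 1.83 × 10^-3 M
pOH = −log(1.83 × 10^-3) = 2.74; pH = 14.00 − 2.74 = 11.26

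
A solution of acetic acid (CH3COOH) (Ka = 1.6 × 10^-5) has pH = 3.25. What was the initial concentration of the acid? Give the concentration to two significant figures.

[H+] = 10^(-3.25) = 5.62 × 10^-4 M = x
Ka = x²/(C₀ − x) ⇒ C₀ = x + x²/Ka
C₀ = 5.62 × 10^-4 + (5.62 × 10^-4)²/(1.6 × 10^-5) = 2.03 × 10^-2 M

C₀ = 2.0 × 10^-2 M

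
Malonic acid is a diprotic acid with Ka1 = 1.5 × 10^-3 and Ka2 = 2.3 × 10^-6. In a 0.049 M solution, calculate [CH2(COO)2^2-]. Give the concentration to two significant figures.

First ionization gives [H+] ≈ [CH2(COOH)COO-] = 7.86 × 10^-3 M.
Second step: Ka2 = [H+][CH2(COO)2^2-]/[CH2(COOH)COO-] ≈ [CH2(COO)2^2-] (since [H+] ≈ [CH2(COOH)COO-]).
So [CH2(COO)2^2-] ≈ Ka2.

2.3 × 10^-6 M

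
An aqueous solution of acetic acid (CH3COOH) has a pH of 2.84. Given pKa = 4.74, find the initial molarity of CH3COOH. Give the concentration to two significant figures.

C₀ = 1.2 × 10^-1 M

[H+] = 10^(-2.84) = 1.45 × 10^-3 M = x
Ka = 10^(−4.74) = 1.82 × 10^-5
Ka = x²/(C₀ − x) ⇒ C₀ = x + x²/Ka
C₀ = 1.45 × 10^-3 + (1.45 × 10^-3)²/(1.82 × 10^-5) = 1.17 × 10^-1 M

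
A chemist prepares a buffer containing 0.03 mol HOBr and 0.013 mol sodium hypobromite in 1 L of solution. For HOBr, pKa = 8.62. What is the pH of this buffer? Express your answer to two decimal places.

pH = 8.26

Henderson–Hasselbalch: pH = pKa + log([OBr-]/[HOBr]) = 8.62 + log(0.013/0.03)
pH = 8.62 + (-0.363) = 8.26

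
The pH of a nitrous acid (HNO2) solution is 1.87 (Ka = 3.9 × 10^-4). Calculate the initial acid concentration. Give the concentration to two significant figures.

C₀ = 4.8 × 10^-1 M

[H+] = 10^(-1.87) = 1.35 × 10^-2 M = x
Ka = x²/(C₀ − x) ⇒ C₀ = x + x²/Ka
C₀ = 1.35 × 10^-2 + (1.35 × 10^-2)²/(3.9 × 10^-4) = 4.81 × 10^-1 M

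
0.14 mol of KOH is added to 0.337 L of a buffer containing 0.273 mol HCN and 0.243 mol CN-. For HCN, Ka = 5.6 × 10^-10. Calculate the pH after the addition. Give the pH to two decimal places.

pH = 9.71

After neutralization: n(HCN) = 0.133 mol, n(CN-) = 0.383 mol.
pKa = −log(5.6 × 10^-10) = 9.252
pH = pKa + log([A⁻]/[HA]) = 9.252 + log(0.383/0.133) = 9.252 +0.459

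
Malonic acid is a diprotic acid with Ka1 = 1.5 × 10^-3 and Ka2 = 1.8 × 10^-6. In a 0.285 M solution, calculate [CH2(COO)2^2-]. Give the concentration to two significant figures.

1.8 × 10^-6 M

First ionization gives [H+] ≈ [CH2(COOH)COO-] = 1.99 × 10^-2 M.
Second step: Ka2 = [H+][CH2(COO)2^2-]/[CH2(COOH)COO-] ≈ [CH2(COO)2^2-] (since [H+] ≈ [CH2(COOH)COO-]).
So [CH2(COO)2^2-] ≈ Ka2.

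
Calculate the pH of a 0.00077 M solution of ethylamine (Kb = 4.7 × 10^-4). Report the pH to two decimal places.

C2H5NH2 + H2O ⇌ C2H5NH3+ + OH-
Kb = [OH-]²/(0.00077 − [OH-]) = 4.7 × 10^-4
Here C₀/Kb ≈ 1.64, so the small-[OH-] approximation fails. Use the quadratic:
[OH-] = (−Kb + √(Kb² + 4·Kb·C₀))/2 = 4.11 × 10^-4 M
pOH = −log(4.11 × 10^-4) = 3.39; pH = 14.00 − 3.39 = 10.61

pH = 10.61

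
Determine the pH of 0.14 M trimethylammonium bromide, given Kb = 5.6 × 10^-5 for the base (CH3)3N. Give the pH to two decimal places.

pH = 5.30

(CH3)3NH+ is the conjugate acid of the weak base (CH3)3N.
Ka = Kw/Kb = 1.0×10^-14 / 5.6 × 10^-5 = 1.79 × 10^-10
Ka = [H+]²/(0.14 − [H+]) = 1.79 × 10^-10
Assume [H+] ≪ 0.14: [H+] ≈ √(1.79 × 10^-10 × 0.14) = 5.01 × 10^-6 M
([H+]/C₀ = 0.0036% < 5%, so the approximation holds.)
pH = −log[H+] = −log(5.01 × 10^-6) = 5.30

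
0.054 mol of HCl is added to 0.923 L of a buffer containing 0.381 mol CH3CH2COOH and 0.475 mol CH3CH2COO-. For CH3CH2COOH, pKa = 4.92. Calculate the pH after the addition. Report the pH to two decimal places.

pH = 4.91

After neutralization: n(CH3CH2COOH) = 0.435 mol, n(CH3CH2COO-) = 0.421 mol.
pH = pKa + log(n_CH3CH2COO-/n_CH3CH2COOH) = 4.92 + log(0.421/0.435) = 4.92 + (-0.014)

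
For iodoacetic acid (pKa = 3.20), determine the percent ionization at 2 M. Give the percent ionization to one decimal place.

1.8%

ICH2COOH ⇌ ICH2COO- + H+; let x = [H+] at equilibrium.
Ka = 10^(−3.20) = 6.31 × 10^-4
x ≈ √(Ka·C₀) = √(6.31 × 10^-4 × 2) = 3.55 × 10^-2 M
% ionization = x/C₀ × 100% = 3.55 × 10^-2/2 × 100% = 1.8%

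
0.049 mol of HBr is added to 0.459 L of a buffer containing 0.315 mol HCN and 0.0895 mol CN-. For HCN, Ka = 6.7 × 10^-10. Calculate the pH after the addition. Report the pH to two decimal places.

pH = 8.22

After neutralization: n(HCN) = 0.364 mol, n(CN-) = 0.0405 mol.
pKa = −log(6.7 × 10^-10) = 9.174
pH = pKa + log(n_CN-/n_HCN) = 9.174 + log(0.0405/0.364) = 9.174 + (-0.954)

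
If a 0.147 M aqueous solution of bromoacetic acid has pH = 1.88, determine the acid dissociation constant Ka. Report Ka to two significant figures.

[H+] = 10^(-1.88) = 1.32 × 10^-2 M
At equilibrium [HA] = 0.147 − 1.32 × 10^-2 = 1.34 × 10^-1 M
Ka = [H+][A-]/[HA] = (1.32 × 10^-2)² / 1.34 × 10^-1 = 1.3 × 10^-3

Ka = 1.3 × 10^-3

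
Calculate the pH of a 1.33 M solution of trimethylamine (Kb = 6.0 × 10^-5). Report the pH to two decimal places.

(CH3)3N + H2O ⇌ (CH3)3NH+ + OH-
From the ICE table, Kb = x²/(1.33 − x) = 6.0 × 10^-5.
Assume x ≪ 1.33: x ≈ √(6.0 × 10^-5 × 1.33) = 8.93 × 10^-3 M
Check: 0.67% ionized — well under 5%, approximation valid.
pOH = 2.05, so pH = 14.00 − pOH = 11.95

pH = 11.95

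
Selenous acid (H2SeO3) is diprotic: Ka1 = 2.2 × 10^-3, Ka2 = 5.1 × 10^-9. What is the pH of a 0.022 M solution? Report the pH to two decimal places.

pH = 2.23

Ka1 ≫ Ka2, so treat the first dissociation as the only significant source of H+.
Ka1 = x²/(0.022 − x) = 2.2 × 10^-3
Solving the quadratic: x = (−Ka1 + √(Ka1² + 4·Ka1·C₀))/2 = 5.94 × 10^-3 M
pH = −log(5.94 × 10^-3) = 2.23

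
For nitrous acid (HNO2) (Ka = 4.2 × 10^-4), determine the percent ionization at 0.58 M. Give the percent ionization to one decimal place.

HNO2 ⇌ NO2- + H+; let x = [H+] at equilibrium.
x ≈ √(Ka·C₀) = √(4.2 × 10^-4 × 0.58) = 1.56 × 10^-2 M
Fraction ionized = 1.56 × 10^-2 / 0.58 = 0.0269 → 2.7%

2.7%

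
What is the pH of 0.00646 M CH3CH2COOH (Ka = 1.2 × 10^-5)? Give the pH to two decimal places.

CH3CH2COOH ⇌ CH3CH2COO- + H+
Ka = [H+]²/(0.00646 − [H+]) = 1.2 × 10^-5
Neglecting [H+] in the denominator: [H+] = √(1.2 × 10^-5 × 0.00646) = 2.78 × 10^-4 M
pH = −log[H+] = −log(2.78 × 10^-4) = 3.56

pH = 3.56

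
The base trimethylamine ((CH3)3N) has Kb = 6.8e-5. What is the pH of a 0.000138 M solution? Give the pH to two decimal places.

pH = 9.84

(CH3)3N + H2O ⇌ (CH3)3NH+ + OH-
Kb = x²/(0.000138 − x) = 6.8 × 10^-5
The 5% rule fails; solving x² + Kb·x − Kb·C₀ = 0 exactly:
x = (−Kb + √(Kb² + 4·Kb·C₀))/2 = 6.87 × 10^-5 M
pOH = −log(6.87 × 10^-5) = 4.16; pH = 14.00 − 4.16 = 9.84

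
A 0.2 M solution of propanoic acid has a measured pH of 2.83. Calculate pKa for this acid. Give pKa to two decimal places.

pKa = 4.96

[H+] = 10^(-2.83) = 1.48 × 10^-3 M
At equilibrium [HA] = 0.2 − 1.48 × 10^-3 = 1.99 × 10^-1 M
Ka = [H+][A-]/[HA] = (1.48 × 10^-3)² / 1.99 × 10^-1 = 1.10 × 10^-5
pKa = -log(1.10 × 10^-5) = 4.96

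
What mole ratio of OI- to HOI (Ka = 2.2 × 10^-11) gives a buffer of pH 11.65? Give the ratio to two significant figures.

ratio = 9.8

pKa = -log(2.2 × 10^-11) = 10.658
pH = pKa + log(r) ⇒ log(r) = 11.65 − 10.658 = +0.992
r = [OI-]/[HOI] = 10^(+0.992) = 9.82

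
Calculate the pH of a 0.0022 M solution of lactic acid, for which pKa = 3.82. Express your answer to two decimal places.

pH = 3.30

CH3CH(OH)COOH ⇌ CH3CH(OH)COO- + H+
Ka = 10^(−3.82) = 1.51 × 10^-4
Ka = [H+]²/(0.0022 − [H+]) = 1.51 × 10^-4
The 5% rule fails; solving [H+]² + Ka·[H+] − Ka·C₀ = 0 exactly:
[H+] = [−0.000151 + √(0.000151² + 1.33e-06)]/2 = 5.06 × 10^-4 M
pH = −log(5.06 × 10^-4) = 3.30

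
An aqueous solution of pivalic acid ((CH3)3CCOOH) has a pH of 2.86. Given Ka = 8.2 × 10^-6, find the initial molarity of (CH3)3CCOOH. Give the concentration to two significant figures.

[H+] = 10^(-2.86) = 1.38 × 10^-3 M = x
Ka = x²/(C₀ − x) ⇒ C₀ = x + x²/Ka
C₀ = 1.38 × 10^-3 + (1.38 × 10^-3)²/(8.2 × 10^-6) = 2.34 × 10^-1 M

C₀ = 2.3 × 10^-1 M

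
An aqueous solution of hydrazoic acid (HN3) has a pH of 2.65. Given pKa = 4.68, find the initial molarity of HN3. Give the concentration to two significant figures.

[H+] = 10^(-2.65) = 2.24 × 10^-3 M = x
Ka = 10^(−4.68) = 2.09 × 10^-5
Ka = x²/(C₀ − x) ⇒ C₀ = x + x²/Ka
C₀ = 2.24 × 10^-3 + (2.24 × 10^-3)²/(2.09 × 10^-5) = 2.42 × 10^-1 M

C₀ = 2.4 × 10^-1 M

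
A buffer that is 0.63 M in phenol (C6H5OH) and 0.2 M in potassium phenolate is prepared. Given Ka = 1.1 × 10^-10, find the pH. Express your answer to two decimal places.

pH = 9.46

pKa = −log(1.1 × 10^-10) = 9.959
Using pH = pKa + log([base]/[acid]) with [base]/[acid] = 0.2/0.63:
pH = 9.959 + (-0.498) = 9.46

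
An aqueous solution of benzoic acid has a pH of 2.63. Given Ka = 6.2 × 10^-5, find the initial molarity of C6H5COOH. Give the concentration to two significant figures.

C₀ = 9.1 × 10^-2 M

[H+] = 10^(-2.63) = 2.34 × 10^-3 M = x
Ka = x²/(C₀ − x) ⇒ C₀ = x + x²/Ka
C₀ = 2.34 × 10^-3 + (2.34 × 10^-3)²/(6.2 × 10^-5) = 9.07 × 10^-2 M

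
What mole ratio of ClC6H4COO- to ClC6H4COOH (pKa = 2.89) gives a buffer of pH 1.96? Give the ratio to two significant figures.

ratio = 0.12

pH = pKa + log(r) ⇒ log(r) = 1.96 − 2.89 = -0.93
r = [ClC6H4COO-]/[ClC6H4COOH] = 10^(-0.93) = 0.117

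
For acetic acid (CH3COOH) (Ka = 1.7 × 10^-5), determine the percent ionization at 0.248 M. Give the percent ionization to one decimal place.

CH3COOH ⇌ CH3COO- + H+; let x = [H+] at equilibrium.
x ≈ √(Ka·C₀) = √(1.7 × 10^-5 × 0.248) = 2.05 × 10^-3 M
% ionization = x/C₀ × 100% = 2.05 × 10^-3/0.248 × 100% = 0.8%

0.8%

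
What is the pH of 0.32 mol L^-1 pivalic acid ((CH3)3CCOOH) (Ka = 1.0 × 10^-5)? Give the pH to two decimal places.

pH = 2.75

(CH3)3CCOOH ⇌ (CH3)3CCOO- + H+
Let x = [H+] at equilibrium. Ka = x²/(0.32 − x).
Assume x ≪ 0.32: x ≈ √(1.0 × 10^-5 × 0.32) = 1.79 × 10^-3 M
pH = −log(1.79 × 10^-3) = 2.75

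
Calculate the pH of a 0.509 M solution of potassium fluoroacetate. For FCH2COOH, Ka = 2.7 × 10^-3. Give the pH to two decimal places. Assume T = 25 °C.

pH = 8.14

FCH2COO- is the conjugate base of the weak acid FCH2COOH.
Kb = Kw/Ka = 1.0×10^-14 / 2.7 × 10^-3 = 3.70 × 10^-12
Kb = [OH-]²/(0.509 − [OH-]) = 3.70 × 10^-12
Since Kb ≪ C₀, [OH-] ≈ √(Kb·C₀) = 1.37 × 10^-6 M.
Check: 0.00027% ionized — well under 5%, approximation valid.
pOH = −log(1.37 × 10^-6) = 5.86; pH = 14.00 − 5.86 = 8.14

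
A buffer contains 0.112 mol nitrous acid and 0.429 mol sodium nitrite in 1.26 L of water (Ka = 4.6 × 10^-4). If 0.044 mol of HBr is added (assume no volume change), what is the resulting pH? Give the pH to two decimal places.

pH = 3.73

After neutralization: n(HNO2) = 0.156 mol, n(NO2-) = 0.385 mol.
pKa = −log(4.6 × 10^-4) = 3.337
pH = pKa + log([A⁻]/[HA]) = 3.337 + log(0.385/0.156) = 3.337 +0.392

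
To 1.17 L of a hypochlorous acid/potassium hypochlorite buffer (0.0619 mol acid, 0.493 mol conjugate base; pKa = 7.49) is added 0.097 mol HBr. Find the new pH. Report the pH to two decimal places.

Added H+ converts OCl- to HOCl: HOCl → 0.159 mol, OCl- → 0.396 mol.
pH = pKa + log(n_OCl-/n_HOCl) = 7.49 + log(0.396/0.159) = 7.49 + (+0.396)

pH = 7.89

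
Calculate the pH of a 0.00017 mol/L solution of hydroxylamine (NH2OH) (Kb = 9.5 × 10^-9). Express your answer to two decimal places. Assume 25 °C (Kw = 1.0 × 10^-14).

NH2OH + H2O ⇌ NH3OH+ + OH-
Kb = [OH-]²/(0.00017 − [OH-]) = 9.5 × 10^-9
Assume [OH-] ≪ 0.00017: [OH-] ≈ √(9.5 × 10^-9 × 0.00017) = 1.27 × 10^-6 M
Check: 0.75% ionized — well under 5%, approximation valid.
pOH = 5.90, so pH = 14.00 − pOH = 8.10

pH = 8.10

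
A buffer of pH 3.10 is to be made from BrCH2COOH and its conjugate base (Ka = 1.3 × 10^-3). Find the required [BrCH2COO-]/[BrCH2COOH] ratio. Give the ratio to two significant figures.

ratio = 1.6

pKa = -log(1.3 × 10^-3) = 2.886
pH = pKa + log(r) ⇒ log(r) = 3.10 − 2.886 = +0.214
r = [BrCH2COO-]/[BrCH2COOH] = 10^(+0.214) = 1.64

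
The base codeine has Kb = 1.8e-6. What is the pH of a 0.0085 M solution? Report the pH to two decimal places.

pH = 10.09

C18H21NO3 + H2O ⇌ C18H22NO3+ + OH-
From the ICE table, Kb = [OH-]²/(0.0085 − [OH-]) = 1.8 × 10^-6.
Assume [OH-] ≪ 0.0085: [OH-] ≈ √(1.8 × 10^-6 × 0.0085) = 1.24 × 10^-4 M
([OH-]/C₀ = 1.5% < 5%, so the approximation holds.)
pOH = 3.91, so pH = 14.00 − pOH = 10.09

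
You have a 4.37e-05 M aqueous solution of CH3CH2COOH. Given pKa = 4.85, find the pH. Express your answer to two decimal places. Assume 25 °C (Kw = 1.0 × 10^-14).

pH = 4.73

CH3CH2COOH ⇌ CH3CH2COO- + H+
Ka = 10^(−4.85) = 1.41 × 10^-5
Ka = [H+]²/(4.37e-05 − [H+]) = 1.41 × 10^-5
[H+] is not negligible relative to C₀; solve [H+]² + 1.41e-05·[H+] − 6.16e-10 = 0.
[H+] = (−Ka + √(Ka² + 4·Ka·C₀))/2 = 1.88 × 10^-5 M
pH = −log(1.88 × 10^-5) = 4.73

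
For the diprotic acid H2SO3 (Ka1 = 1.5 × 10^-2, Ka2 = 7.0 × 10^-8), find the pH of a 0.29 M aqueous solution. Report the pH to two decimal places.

Since Ka1 ≫ Ka2, the first ionization dominates [H+].
Ka1 = x²/(0.29 − x) = 1.5 × 10^-2
Solving the quadratic: x = (−Ka1 + √(Ka1² + 4·Ka1·C₀))/2 = 5.89 × 10^-2 M
pH = −log(5.89 × 10^-2) = 1.23

pH = 1.23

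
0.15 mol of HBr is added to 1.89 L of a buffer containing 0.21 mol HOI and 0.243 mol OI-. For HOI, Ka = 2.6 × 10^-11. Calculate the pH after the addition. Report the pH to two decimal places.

Added H+ converts OI- to HOI: HOI → 0.36 mol, OI- → 0.093 mol.
pKa = −log(2.6 × 10^-11) = 10.585
pH = pKa + log([A⁻]/[HA]) = 10.585 + log(0.093/0.36) = 10.585 -0.588

pH = 10.00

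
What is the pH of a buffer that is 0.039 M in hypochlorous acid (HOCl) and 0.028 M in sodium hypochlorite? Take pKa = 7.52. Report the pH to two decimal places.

pH = 7.38

Henderson–Hasselbalch: pH = pKa + log([OCl-]/[HOCl]) = 7.52 + log(0.028/0.039)
pH = 7.52 + (-0.144) = 7.38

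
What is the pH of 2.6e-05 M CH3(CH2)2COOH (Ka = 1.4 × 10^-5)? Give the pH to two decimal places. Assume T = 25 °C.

CH3(CH2)2COOH ⇌ CH3(CH2)2COO- + H+
From the ICE table, Ka = [H+]²/(2.6e-05 − [H+]) = 1.4 × 10^-5.
Here C₀/Ka ≈ 1.86, so the small-[H+] approximation fails. Use the quadratic:
[H+] = (−Ka + √(Ka² + 4·Ka·C₀))/2 = 1.33 × 10^-5 M
pH = −log(1.33 × 10^-5) = 4.88

pH = 4.88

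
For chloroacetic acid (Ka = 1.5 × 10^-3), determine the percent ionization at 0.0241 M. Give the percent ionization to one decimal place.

ClCH2COOH ⇌ ClCH2COO- + H+; let x = [H+] at equilibrium.
Solve x² + 0.0015x − 3.61e-05 = 0 → x = 5.31 × 10^-3 M
% ionization = x/C₀ × 100% = 5.31 × 10^-3/0.0241 × 100% = 22.0%

22.0%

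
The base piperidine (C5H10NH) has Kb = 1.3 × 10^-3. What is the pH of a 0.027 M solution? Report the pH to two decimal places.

C5H10NH + H2O ⇌ C5H10NH2+ + OH-
Kb = [OH-]²/(0.027 − [OH-]) = 1.3 × 10^-3
[OH-] is not negligible relative to C₀; solve [OH-]² + 0.0013·[OH-] − 3.51e-05 = 0.
[OH-] = (−Kb + √(Kb² + 4·Kb·C₀))/2 = 5.31 × 10^-3 M
pOH = 2.27, so pH = 14.00 − pOH = 11.73

pH = 11.73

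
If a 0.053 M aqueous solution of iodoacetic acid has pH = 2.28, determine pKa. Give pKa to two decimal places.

pKa = 3.24

[H+] = 10^(-2.28) = 5.25 × 10^-3 M
At equilibrium [HA] = 0.053 − 5.25 × 10^-3 = 4.78 × 10^-2 M
Ka = [H+][A-]/[HA] = (5.25 × 10^-3)² / 4.78 × 10^-2 = 5.77 × 10^-4
pKa = -log(5.77 × 10^-4) = 3.24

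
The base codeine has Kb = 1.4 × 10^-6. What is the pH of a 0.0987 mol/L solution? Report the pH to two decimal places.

pH = 10.57

C18H21NO3 + H2O ⇌ C18H22NO3+ + OH-
Kb = [OH-]²/(0.0987 − [OH-]) = 1.4 × 10^-6
Assume [OH-] ≪ 0.0987: [OH-] ≈ √(1.4 × 10^-6 × 0.0987) = 3.72 × 10^-4 M
pOH = 3.43, so pH = 14.00 − pOH = 10.57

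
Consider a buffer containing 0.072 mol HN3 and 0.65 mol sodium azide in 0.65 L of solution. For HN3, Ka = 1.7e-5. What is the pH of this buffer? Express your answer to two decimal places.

pKa = −log(1.7 × 10^-5) = 4.770
Using pH = pKa + log([base]/[acid]) with [base]/[acid] = 0.65/0.072:
pH = 4.770 + (+0.956) = 5.73

pH = 5.73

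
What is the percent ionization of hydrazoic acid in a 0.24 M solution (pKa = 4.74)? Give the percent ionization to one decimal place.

HN3 ⇌ N3- + H+; let x = [H+] at equilibrium.
Ka = 10^(−4.74) = 1.82 × 10^-5
x ≈ √(Ka·C₀) = √(1.82 × 10^-5 × 0.24) = 2.09 × 10^-3 M
% ionization = x/C₀ × 100% = 2.09 × 10^-3/0.24 × 100% = 0.9%

0.9%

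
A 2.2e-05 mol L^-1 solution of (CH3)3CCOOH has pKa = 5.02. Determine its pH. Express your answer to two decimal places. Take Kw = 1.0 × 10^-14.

pH = 4.98

(CH3)3CCOOH ⇌ (CH3)3CCOO- + H+
Ka = 10^(−5.02) = 9.55 × 10^-6
Ka = [H+]²/(2.2e-05 − [H+]) = 9.55 × 10^-6
The 5% rule fails; solving [H+]² + Ka·[H+] − Ka·C₀ = 0 exactly:
[H+] = (−Ka + √(Ka² + 4·Ka·C₀))/2 = 1.05 × 10^-5 M
pH = −log[H+] = −log(1.05 × 10^-5) = 4.98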